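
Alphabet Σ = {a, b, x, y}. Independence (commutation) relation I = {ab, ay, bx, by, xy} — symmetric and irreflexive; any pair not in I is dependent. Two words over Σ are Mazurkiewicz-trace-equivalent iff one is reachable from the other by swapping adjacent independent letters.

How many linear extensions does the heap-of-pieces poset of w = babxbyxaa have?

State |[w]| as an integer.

504

piece 0:b — minimal
piece 1:a — minimal
piece 2:b rests on {0:b}
piece 3:x rests on {1:a}
piece 4:b rests on {2:b}
piece 5:y — minimal
piece 6:x rests on {3:x}
piece 7:a rests on {6:x}
piece 8:a rests on {7:a}
minimal pieces: {0:b, 1:a, 5:y}
ways to finish when only these pieces remain (= sum over removing one remaining piece with nothing left below it):
  1 left: {4}→1  {5}→1  {8}→1
  2 left: {2,4}→1  {4,5}→2  {4,8}→2  {5,8}→2  {7,8}→1
  3 left: {0,2,4}→1  {2,4,5}→3  {2,4,8}→3  {4,5,8}→6  {4,7,8}→3  {5,7,8}→3  {6,7,8}→1
  4 left: {0,2,4,5}→4  {0,2,4,8}→4  {2,4,5,8}→12  {2,4,7,8}→6  {3,6,7,8}→1  {4,5,7,8}→12  {4,6,7,8}→4  {5,6,7,8}→4
  5 left: {0,2,4,5,8}→20  {0,2,4,7,8}→10  {1,3,6,7,8}→1  {2,4,5,7,8}→30  {2,4,6,7,8}→10  {3,4,6,7,8}→5  {3,5,6,7,8}→5  {4,5,6,7,8}→20
  6 left: {0,2,4,5,7,8}→60  {0,2,4,6,7,8}→20  {1,3,4,6,7,8}→6  {1,3,5,6,7,8}→6  {2,3,4,6,7,8}→15  {2,4,5,6,7,8}→60  {3,4,5,6,7,8}→30
  7 left: {0,2,3,4,6,7,8}→35  {0,2,4,5,6,7,8}→140  {1,2,3,4,6,7,8}→21  {1,3,4,5,6,7,8}→42  {2,3,4,5,6,7,8}→105
  placing 0:b first → 168 extensions
  placing 1:a first → 280 extensions
  placing 5:y first → 56 extensions
total linear extensions = 504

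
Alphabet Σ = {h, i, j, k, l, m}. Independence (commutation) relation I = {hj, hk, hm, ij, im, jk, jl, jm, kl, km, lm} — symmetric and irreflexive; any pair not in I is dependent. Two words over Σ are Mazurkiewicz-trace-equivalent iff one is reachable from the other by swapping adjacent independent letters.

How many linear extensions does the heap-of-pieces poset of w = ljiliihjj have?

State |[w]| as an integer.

drop 0:l onto floor
drop 1:j onto floor
drop 2:i onto {0:l}
drop 3:l onto {2:i}
drop 4:i onto {3:l}
drop 5:i onto {4:i}
drop 6:h onto {5:i}
drop 7:j onto {1:j}
drop 8:j onto {7:j}
ground layer = {0:l, 1:j}
drop-orders for the pieces not yet dropped (sum over which currently-grounded one goes next):
  1 to go: {6} 1  {8} 1
  2 to go: {5,6} 1  {6,8} 2  {7,8} 1
  3 to go: {1,7,8} 1  {4,5,6} 1  {5,6,8} 3  {6,7,8} 3
  4 to go: {1,6,7,8} 4  {3,4,5,6} 1  {4,5,6,8} 4  {5,6,7,8} 6
  5 to go: {1,5,6,7,8} 10  {2,3,4,5,6} 1  {3,4,5,6,8} 5  {4,5,6,7,8} 10
  6 to go: {0,2,3,4,5,6} 1  {1,4,5,6,7,8} 20  {2,3,4,5,6,8} 6  {3,4,5,6,7,8} 15
  7 to go: {0,2,3,4,5,6,8} 7  {1,3,4,5,6,7,8} 35  {2,3,4,5,6,7,8} 21
  if 0:l drops first: 56 orders
  if 1:j drops first: 28 orders
heap linearizations: 84

84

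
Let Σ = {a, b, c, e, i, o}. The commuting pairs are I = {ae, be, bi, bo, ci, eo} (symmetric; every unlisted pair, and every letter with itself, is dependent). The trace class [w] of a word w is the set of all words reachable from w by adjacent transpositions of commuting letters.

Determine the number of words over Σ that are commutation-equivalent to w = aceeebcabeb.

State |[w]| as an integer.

16

#0=a has no predecessor
#1=c depends on [0:a]
#2=e depends on [1:c]
#3=e depends on [2:e]
#4=e depends on [3:e]
#5=b depends on [1:c]
#6=c depends on [4:e, 5:b]
#7=a depends on [6:c]
#8=b depends on [7:a]
#9=e depends on [6:c]
#10=b depends on [8:b]
sources: [0:a]
N(rest) = Σ N(rest − s) over sources s of rest; N(one piece) = 1:
  size 1 → [9]=1  [10]=1
  size 2 → [8,10]=1  [9,10]=2
  size 3 → [7,8,10]=1  [8,9,10]=3
  size 4 → [7,8,9,10]=4
  size 5 → [6,7,8,9,10]=4
  size 6 → [4,6,7,8,9,10]=4  [5,6,7,8,9,10]=4
  size 7 → [3,4,6,7,8,9,10]=4  [4,5,6,7,8,9,10]=8
  size 8 → [2,3,4,6,7,8,9,10]=4  [3,4,5,6,7,8,9,10]=12
  size 9 → [2,3,4,5,6,7,8,9,10]=16
  first=0(a) contributes 16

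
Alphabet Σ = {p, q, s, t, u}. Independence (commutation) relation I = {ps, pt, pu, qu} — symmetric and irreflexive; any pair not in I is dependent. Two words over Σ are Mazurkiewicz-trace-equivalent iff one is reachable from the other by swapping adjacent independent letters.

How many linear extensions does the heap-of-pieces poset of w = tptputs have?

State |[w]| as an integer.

21

drop 0:t onto floor
drop 1:p onto floor
drop 2:t onto {0:t}
drop 3:p onto {1:p}
drop 4:u onto {2:t}
drop 5:t onto {4:u}
drop 6:s onto {5:t}
ground layer = {0:t, 1:p}
drop-orders for the pieces not yet dropped (sum over which currently-grounded one goes next):
  1 to go: {3} 1  {6} 1
  2 to go: {1,3} 1  {3,6} 2  {5,6} 1
  3 to go: {1,3,6} 3  {3,5,6} 3  {4,5,6} 1
  4 to go: {1,3,5,6} 6  {2,4,5,6} 1  {3,4,5,6} 4
  5 to go: {0,2,4,5,6} 1  {1,3,4,5,6} 10  {2,3,4,5,6} 5
  if 0:t drops first: 15 orders
  if 1:p drops first: 6 orders
heap linearizations: 21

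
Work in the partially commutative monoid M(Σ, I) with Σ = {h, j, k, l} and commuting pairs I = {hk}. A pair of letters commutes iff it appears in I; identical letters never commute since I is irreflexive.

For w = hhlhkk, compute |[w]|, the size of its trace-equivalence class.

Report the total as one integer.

drop 0:h onto floor
drop 1:h onto {0:h}
drop 2:l onto {1:h}
drop 3:h onto {2:l}
drop 4:k onto {2:l}
drop 5:k onto {4:k}
ground layer = {0:h}
drop-orders for the pieces not yet dropped (sum over which currently-grounded one goes next):
  1 to go: {3} 1  {5} 1
  2 to go: {3,5} 2  {4,5} 1
  3 to go: {3,4,5} 3
  4 to go: {2,3,4,5} 3
  if 0:h drops first: 3 orders

3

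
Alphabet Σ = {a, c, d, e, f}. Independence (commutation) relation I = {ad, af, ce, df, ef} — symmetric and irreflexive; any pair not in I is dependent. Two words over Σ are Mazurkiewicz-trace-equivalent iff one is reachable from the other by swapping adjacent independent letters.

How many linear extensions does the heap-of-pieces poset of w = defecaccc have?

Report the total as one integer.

drop 0:d onto floor
drop 1:e onto {0:d}
drop 2:f onto floor
drop 3:e onto {1:e}
drop 4:c onto {0:d, 2:f}
drop 5:a onto {3:e, 4:c}
drop 6:c onto {5:a}
drop 7:c onto {6:c}
drop 8:c onto {7:c}
ground layer = {0:d, 2:f}
drop-orders for the pieces not yet dropped (sum over which currently-grounded one goes next):
  1 to go: {8} 1
  2 to go: {7,8} 1
  3 to go: {6,7,8} 1
  4 to go: {5,6,7,8} 1
  5 to go: {3,5,6,7,8} 1  {4,5,6,7,8} 1
  6 to go: {1,3,5,6,7,8} 1  {2,4,5,6,7,8} 1  {3,4,5,6,7,8} 2
  7 to go: {1,3,4,5,6,7,8} 3  {2,3,4,5,6,7,8} 3
  if 0:d drops first: 6 orders
  if 2:f drops first: 3 orders
heap linearizations: 9

9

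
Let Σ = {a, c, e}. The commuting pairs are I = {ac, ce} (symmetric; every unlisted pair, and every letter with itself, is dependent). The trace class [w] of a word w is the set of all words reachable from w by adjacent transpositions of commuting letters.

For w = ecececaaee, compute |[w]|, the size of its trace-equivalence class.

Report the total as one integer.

120

#0=e has no predecessor
#1=c has no predecessor
#2=e depends on [0:e]
#3=c depends on [1:c]
#4=e depends on [2:e]
#5=c depends on [3:c]
#6=a depends on [4:e]
#7=a depends on [6:a]
#8=e depends on [7:a]
#9=e depends on [8:e]
sources: [0:e, 1:c]
N(rest) = Σ N(rest − s) over sources s of rest; N(one piece) = 1:
  size 1 → [5]=1  [9]=1
  size 2 → [3,5]=1  [5,9]=2  [8,9]=1
  size 3 → [1,3,5]=1  [3,5,9]=3  [5,8,9]=3  [7,8,9]=1
  size 4 → [1,3,5,9]=4  [3,5,8,9]=6  [5,7,8,9]=4  [6,7,8,9]=1
  size 5 → [1,3,5,8,9]=10  [3,5,7,8,9]=10  [4,6,7,8,9]=1  [5,6,7,8,9]=5
  size 6 → [1,3,5,7,8,9]=20  [2,4,6,7,8,9]=1  [3,5,6,7,8,9]=15  [4,5,6,7,8,9]=6
  size 7 → [0,2,4,6,7,8,9]=1  [1,3,5,6,7,8,9]=35  [2,4,5,6,7,8,9]=7  [3,4,5,6,7,8,9]=21
  size 8 → [0,2,4,5,6,7,8,9]=8  [1,3,4,5,6,7,8,9]=56  [2,3,4,5,6,7,8,9]=28
  first=0(e) contributes 84
  first=1(c) contributes 36
|[w]| = 120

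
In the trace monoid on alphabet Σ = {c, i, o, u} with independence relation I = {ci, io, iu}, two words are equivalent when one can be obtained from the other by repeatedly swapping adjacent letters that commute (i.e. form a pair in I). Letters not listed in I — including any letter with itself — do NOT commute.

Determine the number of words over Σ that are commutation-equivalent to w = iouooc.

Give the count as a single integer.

6

piece 0:i — minimal
piece 1:o — minimal
piece 2:u rests on {1:o}
piece 3:o rests on {2:u}
piece 4:o rests on {3:o}
piece 5:c rests on {4:o}
minimal pieces: {0:i, 1:o}
ways to finish when only these pieces remain (= sum over removing one remaining piece with nothing left below it):
  1 left: {0}→1  {5}→1
  2 left: {0,5}→2  {4,5}→1
  3 left: {0,4,5}→3  {3,4,5}→1
  4 left: {0,3,4,5}→4  {2,3,4,5}→1
  placing 0:i first → 1 extensions
  placing 1:o first → 5 extensions
total linear extensions = 6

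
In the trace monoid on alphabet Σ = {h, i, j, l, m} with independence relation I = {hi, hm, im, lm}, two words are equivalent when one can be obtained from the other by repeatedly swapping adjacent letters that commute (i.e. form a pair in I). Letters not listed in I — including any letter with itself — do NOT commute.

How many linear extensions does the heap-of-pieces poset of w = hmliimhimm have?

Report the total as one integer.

0(h) covers ∅
1(m) covers ∅
2(l) covers 0:h
3(i) covers 2:l
4(i) covers 3:i
5(m) covers 1:m
6(h) covers 2:l
7(i) covers 4:i
8(m) covers 5:m
9(m) covers 8:m
floor of heap: 0:h, 1:m
completions by unplaced set U, small U first (add the entries for U minus each lowest piece of U):
  |U|=1: {6}:1  {7}:1  {9}:1
  |U|=2: {4,7}:1  {6,7}:2  {6,9}:2  {7,9}:2  {8,9}:1
  |U|=3: {3,4,7}:1  {4,6,7}:3  {4,7,9}:3  {5,8,9}:1  {6,7,9}:6  {6,8,9}:3  {7,8,9}:3
  |U|=4: {1,5,8,9}:1  {3,4,6,7}:4  {3,4,7,9}:4  {4,6,7,9}:12  {4,7,8,9}:6  {5,6,8,9}:4  {5,7,8,9}:4  {6,7,8,9}:12
  |U|=5: {1,5,6,8,9}:5  {1,5,7,8,9}:5  {2,3,4,6,7}:4  {3,4,6,7,9}:20  {3,4,7,8,9}:10  {4,5,7,8,9}:10  {4,6,7,8,9}:30  {5,6,7,8,9}:20
  |U|=6: {0,2,3,4,6,7}:4  {1,4,5,7,8,9}:15  {1,5,6,7,8,9}:30  {2,3,4,6,7,9}:24  {3,4,5,7,8,9}:20  {3,4,6,7,8,9}:60  {4,5,6,7,8,9}:60
  |U|=7: {0,2,3,4,6,7,9}:28  {1,3,4,5,7,8,9}:35  {1,4,5,6,7,8,9}:105  {2,3,4,6,7,8,9}:84  {3,4,5,6,7,8,9}:140
  |U|=8: {0,2,3,4,6,7,8,9}:112  {1,3,4,5,6,7,8,9}:280  {2,3,4,5,6,7,8,9}:224
  start at 0(h): 504
  start at 1(m): 336
sum over floor = 840

840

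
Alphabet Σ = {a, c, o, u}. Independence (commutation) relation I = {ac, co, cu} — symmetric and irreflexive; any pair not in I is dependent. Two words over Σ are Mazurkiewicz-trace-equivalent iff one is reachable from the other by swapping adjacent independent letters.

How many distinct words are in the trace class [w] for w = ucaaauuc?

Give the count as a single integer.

drop 0:u onto floor
drop 1:c onto floor
drop 2:a onto {0:u}
drop 3:a onto {2:a}
drop 4:a onto {3:a}
drop 5:u onto {4:a}
drop 6:u onto {5:u}
drop 7:c onto {1:c}
ground layer = {0:u, 1:c}
drop-orders for the pieces not yet dropped (sum over which currently-grounded one goes next):
  1 to go: {6} 1  {7} 1
  2 to go: {1,7} 1  {5,6} 1  {6,7} 2
  3 to go: {1,6,7} 3  {4,5,6} 1  {5,6,7} 3
  4 to go: {1,5,6,7} 6  {3,4,5,6} 1  {4,5,6,7} 4
  5 to go: {1,4,5,6,7} 10  {2,3,4,5,6} 1  {3,4,5,6,7} 5
  6 to go: {0,2,3,4,5,6} 1  {1,3,4,5,6,7} 15  {2,3,4,5,6,7} 6
  if 0:u drops first: 21 orders
  if 1:c drops first: 7 orders
heap linearizations: 28

28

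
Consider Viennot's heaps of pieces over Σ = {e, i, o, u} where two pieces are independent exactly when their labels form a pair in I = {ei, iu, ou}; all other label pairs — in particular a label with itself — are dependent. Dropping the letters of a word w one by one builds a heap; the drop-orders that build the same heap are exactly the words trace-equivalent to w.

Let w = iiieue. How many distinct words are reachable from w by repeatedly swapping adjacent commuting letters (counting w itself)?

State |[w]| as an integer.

0(i) covers ∅
1(i) covers 0:i
2(i) covers 1:i
3(e) covers ∅
4(u) covers 3:e
5(e) covers 4:u
floor of heap: 0:i, 3:e
completions by unplaced set U, small U first (add the entries for U minus each lowest piece of U):
  |U|=1: {2}:1  {5}:1
  |U|=2: {1,2}:1  {2,5}:2  {4,5}:1
  |U|=3: {0,1,2}:1  {1,2,5}:3  {2,4,5}:3  {3,4,5}:1
  |U|=4: {0,1,2,5}:4  {1,2,4,5}:6  {2,3,4,5}:4
  start at 0(i): 10
  start at 3(e): 10
sum over floor = 20

20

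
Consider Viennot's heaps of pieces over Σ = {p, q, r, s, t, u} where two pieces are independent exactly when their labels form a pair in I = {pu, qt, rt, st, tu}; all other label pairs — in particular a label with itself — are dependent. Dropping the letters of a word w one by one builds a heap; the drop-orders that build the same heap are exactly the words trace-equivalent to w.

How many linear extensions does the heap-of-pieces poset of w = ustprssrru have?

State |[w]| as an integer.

drop 0:u onto floor
drop 1:s onto {0:u}
drop 2:t onto floor
drop 3:p onto {1:s, 2:t}
drop 4:r onto {3:p}
drop 5:s onto {4:r}
drop 6:s onto {5:s}
drop 7:r onto {6:s}
drop 8:r onto {7:r}
drop 9:u onto {8:r}
ground layer = {0:u, 2:t}
drop-orders for the pieces not yet dropped (sum over which currently-grounded one goes next):
  1 to go: {9} 1
  2 to go: {8,9} 1
  3 to go: {7,8,9} 1
  4 to go: {6,7,8,9} 1
  5 to go: {5,6,7,8,9} 1
  6 to go: {4,5,6,7,8,9} 1
  7 to go: {3,4,5,6,7,8,9} 1
  8 to go: {1,3,4,5,6,7,8,9} 1  {2,3,4,5,6,7,8,9} 1
  if 0:u drops first: 2 orders
  if 2:t drops first: 1 orders
heap linearizations: 3

3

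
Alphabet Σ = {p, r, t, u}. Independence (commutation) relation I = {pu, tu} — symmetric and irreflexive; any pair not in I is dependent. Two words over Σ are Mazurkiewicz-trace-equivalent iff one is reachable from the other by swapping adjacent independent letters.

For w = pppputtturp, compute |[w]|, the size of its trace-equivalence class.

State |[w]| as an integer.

36

drop 0:p onto floor
drop 1:p onto {0:p}
drop 2:p onto {1:p}
drop 3:p onto {2:p}
drop 4:u onto floor
drop 5:t onto {3:p}
drop 6:t onto {5:t}
drop 7:t onto {6:t}
drop 8:u onto {4:u}
drop 9:r onto {7:t, 8:u}
drop 10:p onto {9:r}
ground layer = {0:p, 4:u}
drop-orders for the pieces not yet dropped (sum over which currently-grounded one goes next):
  1 to go: {10} 1
  2 to go: {9,10} 1
  3 to go: {7,9,10} 1  {8,9,10} 1
  4 to go: {4,8,9,10} 1  {6,7,9,10} 1  {7,8,9,10} 2
  5 to go: {4,7,8,9,10} 3  {5,6,7,9,10} 1  {6,7,8,9,10} 3
  6 to go: {3,5,6,7,9,10} 1  {4,6,7,8,9,10} 6  {5,6,7,8,9,10} 4
  7 to go: {2,3,5,6,7,9,10} 1  {3,5,6,7,8,9,10} 5  {4,5,6,7,8,9,10} 10
  8 to go: {1,2,3,5,6,7,9,10} 1  {2,3,5,6,7,8,9,10} 6  {3,4,5,6,7,8,9,10} 15
  9 to go: {0,1,2,3,5,6,7,9,10} 1  {1,2,3,5,6,7,8,9,10} 7  {2,3,4,5,6,7,8,9,10} 21
  if 0:p drops first: 28 orders
  if 4:u drops first: 8 orders
heap linearizations: 36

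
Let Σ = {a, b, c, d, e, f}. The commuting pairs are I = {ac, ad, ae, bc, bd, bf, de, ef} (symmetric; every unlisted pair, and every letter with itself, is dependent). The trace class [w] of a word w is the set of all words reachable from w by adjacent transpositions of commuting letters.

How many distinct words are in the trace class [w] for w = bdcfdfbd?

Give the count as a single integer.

piece 0:b — minimal
piece 1:d — minimal
piece 2:c rests on {1:d}
piece 3:f rests on {2:c}
piece 4:d rests on {3:f}
piece 5:f rests on {4:d}
piece 6:b rests on {0:b}
piece 7:d rests on {5:f}
minimal pieces: {0:b, 1:d}
ways to finish when only these pieces remain (= sum over removing one remaining piece with nothing left below it):
  1 left: {6}→1  {7}→1
  2 left: {0,6}→1  {5,7}→1  {6,7}→2
  3 left: {0,6,7}→3  {4,5,7}→1  {5,6,7}→3
  4 left: {0,5,6,7}→6  {3,4,5,7}→1  {4,5,6,7}→4
  5 left: {0,4,5,6,7}→10  {2,3,4,5,7}→1  {3,4,5,6,7}→5
  6 left: {0,3,4,5,6,7}→15  {1,2,3,4,5,7}→1  {2,3,4,5,6,7}→6
  placing 0:b first → 7 extensions
  placing 1:d first → 21 extensions
total linear extensions = 28

28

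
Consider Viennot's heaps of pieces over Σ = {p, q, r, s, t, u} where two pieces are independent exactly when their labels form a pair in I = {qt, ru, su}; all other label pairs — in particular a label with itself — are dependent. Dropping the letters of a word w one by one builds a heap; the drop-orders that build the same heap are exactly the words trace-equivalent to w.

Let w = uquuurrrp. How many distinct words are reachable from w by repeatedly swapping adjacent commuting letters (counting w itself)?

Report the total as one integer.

20

0(u) covers ∅
1(q) covers 0:u
2(u) covers 1:q
3(u) covers 2:u
4(u) covers 3:u
5(r) covers 1:q
6(r) covers 5:r
7(r) covers 6:r
8(p) covers 4:u, 7:r
floor of heap: 0:u
completions by unplaced set U, small U first (add the entries for U minus each lowest piece of U):
  |U|=1: {8}:1
  |U|=2: {4,8}:1  {7,8}:1
  |U|=3: {3,4,8}:1  {4,7,8}:2  {6,7,8}:1
  |U|=4: {2,3,4,8}:1  {3,4,7,8}:3  {4,6,7,8}:3  {5,6,7,8}:1
  |U|=5: {2,3,4,7,8}:4  {3,4,6,7,8}:6  {4,5,6,7,8}:4
  |U|=6: {2,3,4,6,7,8}:10  {3,4,5,6,7,8}:10
  |U|=7: {2,3,4,5,6,7,8}:20
  start at 0(u): 20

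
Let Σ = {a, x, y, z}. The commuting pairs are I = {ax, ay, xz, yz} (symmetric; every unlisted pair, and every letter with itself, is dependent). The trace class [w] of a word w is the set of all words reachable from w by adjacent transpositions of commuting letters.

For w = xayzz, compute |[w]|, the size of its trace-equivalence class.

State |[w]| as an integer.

10

drop 0:x onto floor
drop 1:a onto floor
drop 2:y onto {0:x}
drop 3:z onto {1:a}
drop 4:z onto {3:z}
ground layer = {0:x, 1:a}
drop-orders for the pieces not yet dropped (sum over which currently-grounded one goes next):
  1 to go: {2} 1  {4} 1
  2 to go: {0,2} 1  {2,4} 2  {3,4} 1
  3 to go: {0,2,4} 3  {1,3,4} 1  {2,3,4} 3
  if 0:x drops first: 4 orders
  if 1:a drops first: 6 orders
heap linearizations: 10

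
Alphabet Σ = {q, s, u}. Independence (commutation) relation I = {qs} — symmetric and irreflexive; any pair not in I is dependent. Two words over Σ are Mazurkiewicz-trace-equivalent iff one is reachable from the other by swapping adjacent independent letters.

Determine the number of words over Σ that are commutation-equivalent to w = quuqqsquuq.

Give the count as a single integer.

#0=q has no predecessor
#1=u depends on [0:q]
#2=u depends on [1:u]
#3=q depends on [2:u]
#4=q depends on [3:q]
#5=s depends on [2:u]
#6=q depends on [4:q]
#7=u depends on [5:s, 6:q]
#8=u depends on [7:u]
#9=q depends on [8:u]
sources: [0:q]
N(rest) = Σ N(rest − s) over sources s of rest; N(one piece) = 1:
  size 1 → [9]=1
  size 2 → [8,9]=1
  size 3 → [7,8,9]=1
  size 4 → [5,7,8,9]=1  [6,7,8,9]=1
  size 5 → [4,6,7,8,9]=1  [5,6,7,8,9]=2
  size 6 → [3,4,6,7,8,9]=1  [4,5,6,7,8,9]=3
  size 7 → [3,4,5,6,7,8,9]=4
  size 8 → [2,3,4,5,6,7,8,9]=4
  first=0(q) contributes 4

4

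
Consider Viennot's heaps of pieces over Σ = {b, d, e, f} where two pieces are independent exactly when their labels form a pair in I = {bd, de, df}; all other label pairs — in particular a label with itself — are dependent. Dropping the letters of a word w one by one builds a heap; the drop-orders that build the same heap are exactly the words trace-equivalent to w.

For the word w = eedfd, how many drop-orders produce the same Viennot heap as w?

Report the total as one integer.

10

drop 0:e onto floor
drop 1:e onto {0:e}
drop 2:d onto floor
drop 3:f onto {1:e}
drop 4:d onto {2:d}
ground layer = {0:e, 2:d}
drop-orders for the pieces not yet dropped (sum over which currently-grounded one goes next):
  1 to go: {3} 1  {4} 1
  2 to go: {1,3} 1  {2,4} 1  {3,4} 2
  3 to go: {0,1,3} 1  {1,3,4} 3  {2,3,4} 3
  if 0:e drops first: 6 orders
  if 2:d drops first: 4 orders
heap linearizations: 10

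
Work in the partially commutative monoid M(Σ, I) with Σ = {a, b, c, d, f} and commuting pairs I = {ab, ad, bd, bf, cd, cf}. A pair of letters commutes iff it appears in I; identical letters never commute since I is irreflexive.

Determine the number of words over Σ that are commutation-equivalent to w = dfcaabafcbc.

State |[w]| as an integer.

63

drop 0:d onto floor
drop 1:f onto {0:d}
drop 2:c onto floor
drop 3:a onto {1:f, 2:c}
drop 4:a onto {3:a}
drop 5:b onto {2:c}
drop 6:a onto {4:a}
drop 7:f onto {6:a}
drop 8:c onto {5:b, 6:a}
drop 9:b onto {8:c}
drop 10:c onto {9:b}
ground layer = {0:d, 2:c}
drop-orders for the pieces not yet dropped (sum over which currently-grounded one goes next):
  1 to go: {7} 1  {10} 1
  2 to go: {7,10} 2  {9,10} 1
  3 to go: {7,9,10} 3  {8,9,10} 1
  4 to go: {5,8,9,10} 1  {7,8,9,10} 4
  5 to go: {5,7,8,9,10} 5  {6,7,8,9,10} 4
  6 to go: {4,6,7,8,9,10} 4  {5,6,7,8,9,10} 9
  7 to go: {3,4,6,7,8,9,10} 4  {4,5,6,7,8,9,10} 13
  8 to go: {1,3,4,6,7,8,9,10} 4  {3,4,5,6,7,8,9,10} 17
  9 to go: {0,1,3,4,6,7,8,9,10} 4  {1,3,4,5,6,7,8,9,10} 21  {2,3,4,5,6,7,8,9,10} 17
  if 0:d drops first: 38 orders
  if 2:c drops first: 25 orders
heap linearizations: 63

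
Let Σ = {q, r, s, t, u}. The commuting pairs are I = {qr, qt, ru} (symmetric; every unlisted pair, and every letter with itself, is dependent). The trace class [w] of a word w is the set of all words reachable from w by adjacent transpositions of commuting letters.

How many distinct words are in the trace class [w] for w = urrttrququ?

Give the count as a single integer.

51

piece 0:u — minimal
piece 1:r — minimal
piece 2:r rests on {1:r}
piece 3:t rests on {0:u, 2:r}
piece 4:t rests on {3:t}
piece 5:r rests on {4:t}
piece 6:q rests on {0:u}
piece 7:u rests on {4:t, 6:q}
piece 8:q rests on {7:u}
piece 9:u rests on {8:q}
minimal pieces: {0:u, 1:r}
ways to finish when only these pieces remain (= sum over removing one remaining piece with nothing left below it):
  1 left: {5}→1  {9}→1
  2 left: {5,9}→2  {8,9}→1
  3 left: {5,8,9}→3  {7,8,9}→1
  4 left: {5,7,8,9}→4  {6,7,8,9}→1
  5 left: {4,5,7,8,9}→4  {5,6,7,8,9}→5
  6 left: {3,4,5,7,8,9}→4  {4,5,6,7,8,9}→9
  7 left: {2,3,4,5,7,8,9}→4  {3,4,5,6,7,8,9}→13
  8 left: {0,3,4,5,6,7,8,9}→13  {1,2,3,4,5,7,8,9}→4  {2,3,4,5,6,7,8,9}→17
  placing 0:u first → 21 extensions
  placing 1:r first → 30 extensions
total linear extensions = 51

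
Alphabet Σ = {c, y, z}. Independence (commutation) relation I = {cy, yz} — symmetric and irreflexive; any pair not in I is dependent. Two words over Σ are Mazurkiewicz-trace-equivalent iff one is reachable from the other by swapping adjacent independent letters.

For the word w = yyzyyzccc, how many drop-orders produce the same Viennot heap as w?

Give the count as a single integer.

0(y) covers ∅
1(y) covers 0:y
2(z) covers ∅
3(y) covers 1:y
4(y) covers 3:y
5(z) covers 2:z
6(c) covers 5:z
7(c) covers 6:c
8(c) covers 7:c
floor of heap: 0:y, 2:z
completions by unplaced set U, small U first (add the entries for U minus each lowest piece of U):
  |U|=1: {4}:1  {8}:1
  |U|=2: {3,4}:1  {4,8}:2  {7,8}:1
  |U|=3: {1,3,4}:1  {3,4,8}:3  {4,7,8}:3  {6,7,8}:1
  |U|=4: {0,1,3,4}:1  {1,3,4,8}:4  {3,4,7,8}:6  {4,6,7,8}:4  {5,6,7,8}:1
  |U|=5: {0,1,3,4,8}:5  {1,3,4,7,8}:10  {2,5,6,7,8}:1  {3,4,6,7,8}:10  {4,5,6,7,8}:5
  |U|=6: {0,1,3,4,7,8}:15  {1,3,4,6,7,8}:20  {2,4,5,6,7,8}:6  {3,4,5,6,7,8}:15
  |U|=7: {0,1,3,4,6,7,8}:35  {1,3,4,5,6,7,8}:35  {2,3,4,5,6,7,8}:21
  start at 0(y): 56
  start at 2(z): 70
sum over floor = 126

126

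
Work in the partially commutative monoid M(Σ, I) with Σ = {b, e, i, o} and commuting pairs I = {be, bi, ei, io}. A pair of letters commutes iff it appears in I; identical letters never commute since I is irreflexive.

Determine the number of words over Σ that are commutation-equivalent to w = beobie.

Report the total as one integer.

#0=b has no predecessor
#1=e has no predecessor
#2=o depends on [0:b, 1:e]
#3=b depends on [2:o]
#4=i has no predecessor
#5=e depends on [2:o]
sources: [0:b, 1:e, 4:i]
N(rest) = Σ N(rest − s) over sources s of rest; N(one piece) = 1:
  size 1 → [3]=1  [4]=1  [5]=1
  size 2 → [3,4]=2  [3,5]=2  [4,5]=2
  size 3 → [2,3,5]=2  [3,4,5]=6
  size 4 → [0,2,3,5]=2  [1,2,3,5]=2  [2,3,4,5]=8
  first=0(b) contributes 10
  first=1(e) contributes 10
  first=4(i) contributes 4
|[w]| = 24

24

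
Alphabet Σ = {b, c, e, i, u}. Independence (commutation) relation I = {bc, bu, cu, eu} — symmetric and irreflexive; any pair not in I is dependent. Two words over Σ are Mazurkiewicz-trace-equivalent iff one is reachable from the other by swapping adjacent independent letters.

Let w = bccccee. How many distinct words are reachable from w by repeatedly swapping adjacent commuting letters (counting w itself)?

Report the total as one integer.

0(b) covers ∅
1(c) covers ∅
2(c) covers 1:c
3(c) covers 2:c
4(c) covers 3:c
5(e) covers 0:b, 4:c
6(e) covers 5:e
floor of heap: 0:b, 1:c
completions by unplaced set U, small U first (add the entries for U minus each lowest piece of U):
  |U|=1: {6}:1
  |U|=2: {5,6}:1
  |U|=3: {0,5,6}:1  {4,5,6}:1
  |U|=4: {0,4,5,6}:2  {3,4,5,6}:1
  |U|=5: {0,3,4,5,6}:3  {2,3,4,5,6}:1
  start at 0(b): 1
  start at 1(c): 4
sum over floor = 5

5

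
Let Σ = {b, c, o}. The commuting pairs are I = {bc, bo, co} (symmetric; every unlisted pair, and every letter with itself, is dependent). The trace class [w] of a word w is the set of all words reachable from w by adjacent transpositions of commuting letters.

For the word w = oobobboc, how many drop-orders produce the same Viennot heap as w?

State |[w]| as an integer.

#0=o has no predecessor
#1=o depends on [0:o]
#2=b has no predecessor
#3=o depends on [1:o]
#4=b depends on [2:b]
#5=b depends on [4:b]
#6=o depends on [3:o]
#7=c has no predecessor
sources: [0:o, 2:b, 7:c]
N(rest) = Σ N(rest − s) over sources s of rest; N(one piece) = 1:
  size 1 → [5]=1  [6]=1  [7]=1
  size 2 → [3,6]=1  [4,5]=1  [5,6]=2  [5,7]=2  [6,7]=2
  size 3 → [1,3,6]=1  [2,4,5]=1  [3,5,6]=3  [3,6,7]=3  [4,5,6]=3  [4,5,7]=3  [5,6,7]=6
  size 4 → [0,1,3,6]=1  [1,3,5,6]=4  [1,3,6,7]=4  [2,4,5,6]=4  [2,4,5,7]=4  [3,4,5,6]=6  [3,5,6,7]=12  [4,5,6,7]=12
  size 5 → [0,1,3,5,6]=5  [0,1,3,6,7]=5  [1,3,4,5,6]=10  [1,3,5,6,7]=20  [2,3,4,5,6]=10  [2,4,5,6,7]=20  [3,4,5,6,7]=30
  size 6 → [0,1,3,4,5,6]=15  [0,1,3,5,6,7]=30  [1,2,3,4,5,6]=20  [1,3,4,5,6,7]=60  [2,3,4,5,6,7]=60
  first=0(o) contributes 140
  first=2(b) contributes 105
  first=7(c) contributes 35
|[w]| = 280

280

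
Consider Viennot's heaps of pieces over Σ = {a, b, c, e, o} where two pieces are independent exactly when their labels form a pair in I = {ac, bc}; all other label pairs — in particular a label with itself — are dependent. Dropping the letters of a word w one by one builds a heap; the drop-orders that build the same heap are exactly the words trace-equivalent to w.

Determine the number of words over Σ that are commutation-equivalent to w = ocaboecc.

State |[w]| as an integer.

3

drop 0:o onto floor
drop 1:c onto {0:o}
drop 2:a onto {0:o}
drop 3:b onto {2:a}
drop 4:o onto {1:c, 3:b}
drop 5:e onto {4:o}
drop 6:c onto {5:e}
drop 7:c onto {6:c}
ground layer = {0:o}
drop-orders for the pieces not yet dropped (sum over which currently-grounded one goes next):
  1 to go: {7} 1
  2 to go: {6,7} 1
  3 to go: {5,6,7} 1
  4 to go: {4,5,6,7} 1
  5 to go: {1,4,5,6,7} 1  {3,4,5,6,7} 1
  6 to go: {1,3,4,5,6,7} 2  {2,3,4,5,6,7} 1
  if 0:o drops first: 3 orders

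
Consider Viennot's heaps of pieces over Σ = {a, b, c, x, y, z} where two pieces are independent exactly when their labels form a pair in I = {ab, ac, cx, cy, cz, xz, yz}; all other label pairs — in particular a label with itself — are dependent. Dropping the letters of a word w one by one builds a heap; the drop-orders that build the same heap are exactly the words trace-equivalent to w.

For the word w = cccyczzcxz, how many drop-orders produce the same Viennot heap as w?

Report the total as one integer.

drop 0:c onto floor
drop 1:c onto {0:c}
drop 2:c onto {1:c}
drop 3:y onto floor
drop 4:c onto {2:c}
drop 5:z onto floor
drop 6:z onto {5:z}
drop 7:c onto {4:c}
drop 8:x onto {3:y}
drop 9:z onto {6:z}
ground layer = {0:c, 3:y, 5:z}
drop-orders for the pieces not yet dropped (sum over which currently-grounded one goes next):
  1 to go: {7} 1  {8} 1  {9} 1
  2 to go: {3,8} 1  {4,7} 1  {6,9} 1  {7,8} 2  {7,9} 2  {8,9} 2
  3 to go: {2,4,7} 1  {3,7,8} 3  {3,8,9} 3  {4,7,8} 3  {4,7,9} 3  {5,6,9} 1  {6,7,9} 3  {6,8,9} 3  {7,8,9} 6
  4 to go: {1,2,4,7} 1  {2,4,7,8} 4  {2,4,7,9} 4  {3,4,7,8} 6  {3,6,8,9} 6  {3,7,8,9} 12  {4,6,7,9} 6  {4,7,8,9} 12  {5,6,7,9} 4  {5,6,8,9} 4  {6,7,8,9} 12
  5 to go: {0,1,2,4,7} 1  {1,2,4,7,8} 5  {1,2,4,7,9} 5  {2,3,4,7,8} 10  {2,4,6,7,9} 10  {2,4,7,8,9} 20  {3,4,7,8,9} 30  {3,5,6,8,9} 10  {3,6,7,8,9} 30  {4,5,6,7,9} 10  {4,6,7,8,9} 30  {5,6,7,8,9} 20
  6 to go: {0,1,2,4,7,8} 6  {0,1,2,4,7,9} 6  {1,2,3,4,7,8} 15  {1,2,4,6,7,9} 15  {1,2,4,7,8,9} 30  {2,3,4,7,8,9} 60  {2,4,5,6,7,9} 20  {2,4,6,7,8,9} 60  {3,4,6,7,8,9} 90  {3,5,6,7,8,9} 60  {4,5,6,7,8,9} 60
  7 to go: {0,1,2,3,4,7,8} 21  {0,1,2,4,6,7,9} 21  {0,1,2,4,7,8,9} 42  {1,2,3,4,7,8,9} 105  {1,2,4,5,6,7,9} 35  {1,2,4,6,7,8,9} 105  {2,3,4,6,7,8,9} 210  {2,4,5,6,7,8,9} 140  {3,4,5,6,7,8,9} 210
  8 to go: {0,1,2,3,4,7,8,9} 168  {0,1,2,4,5,6,7,9} 56  {0,1,2,4,6,7,8,9} 168  {1,2,3,4,6,7,8,9} 420  {1,2,4,5,6,7,8,9} 280  {2,3,4,5,6,7,8,9} 560
  if 0:c drops first: 1260 orders
  if 3:y drops first: 504 orders
  if 5:z drops first: 756 orders
heap linearizations: 2520

2520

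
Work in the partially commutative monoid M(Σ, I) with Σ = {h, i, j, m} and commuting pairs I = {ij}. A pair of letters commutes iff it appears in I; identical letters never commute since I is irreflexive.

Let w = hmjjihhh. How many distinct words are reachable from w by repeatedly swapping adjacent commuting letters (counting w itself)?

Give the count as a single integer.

0(h) covers ∅
1(m) covers 0:h
2(j) covers 1:m
3(j) covers 2:j
4(i) covers 1:m
5(h) covers 3:j, 4:i
6(h) covers 5:h
7(h) covers 6:h
floor of heap: 0:h
completions by unplaced set U, small U first (add the entries for U minus each lowest piece of U):
  |U|=1: {7}:1
  |U|=2: {6,7}:1
  |U|=3: {5,6,7}:1
  |U|=4: {3,5,6,7}:1  {4,5,6,7}:1
  |U|=5: {2,3,5,6,7}:1  {3,4,5,6,7}:2
  |U|=6: {2,3,4,5,6,7}:3
  start at 0(h): 3

3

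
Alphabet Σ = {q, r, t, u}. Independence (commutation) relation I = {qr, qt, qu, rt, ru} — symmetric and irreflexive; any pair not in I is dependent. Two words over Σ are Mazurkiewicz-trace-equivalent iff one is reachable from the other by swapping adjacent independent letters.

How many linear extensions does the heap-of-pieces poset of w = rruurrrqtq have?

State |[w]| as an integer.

2520

drop 0:r onto floor
drop 1:r onto {0:r}
drop 2:u onto floor
drop 3:u onto {2:u}
drop 4:r onto {1:r}
drop 5:r onto {4:r}
drop 6:r onto {5:r}
drop 7:q onto floor
drop 8:t onto {3:u}
drop 9:q onto {7:q}
ground layer = {0:r, 2:u, 7:q}
drop-orders for the pieces not yet dropped (sum over which currently-grounded one goes next):
  1 to go: {6} 1  {8} 1  {9} 1
  2 to go: {3,8} 1  {5,6} 1  {6,8} 2  {6,9} 2  {7,9} 1  {8,9} 2
  3 to go: {2,3,8} 1  {3,6,8} 3  {3,8,9} 3  {4,5,6} 1  {5,6,8} 3  {5,6,9} 3  {6,7,9} 3  {6,8,9} 6  {7,8,9} 3
  4 to go: {1,4,5,6} 1  {2,3,6,8} 4  {2,3,8,9} 4  {3,5,6,8} 6  {3,6,8,9} 12  {3,7,8,9} 6  {4,5,6,8} 4  {4,5,6,9} 4  {5,6,7,9} 6  {5,6,8,9} 12  {6,7,8,9} 12
  5 to go: {0,1,4,5,6} 1  {1,4,5,6,8} 5  {1,4,5,6,9} 5  {2,3,5,6,8} 10  {2,3,6,8,9} 20  {2,3,7,8,9} 10  {3,4,5,6,8} 10  {3,5,6,8,9} 30  {3,6,7,8,9} 30  {4,5,6,7,9} 10  {4,5,6,8,9} 20  {5,6,7,8,9} 30
  6 to go: {0,1,4,5,6,8} 6  {0,1,4,5,6,9} 6  {1,3,4,5,6,8} 15  {1,4,5,6,7,9} 15  {1,4,5,6,8,9} 30  {2,3,4,5,6,8} 20  {2,3,5,6,8,9} 60  {2,3,6,7,8,9} 60  {3,4,5,6,8,9} 60  {3,5,6,7,8,9} 90  {4,5,6,7,8,9} 60
  7 to go: {0,1,3,4,5,6,8} 21  {0,1,4,5,6,7,9} 21  {0,1,4,5,6,8,9} 42  {1,2,3,4,5,6,8} 35  {1,3,4,5,6,8,9} 105  {1,4,5,6,7,8,9} 105  {2,3,4,5,6,8,9} 140  {2,3,5,6,7,8,9} 210  {3,4,5,6,7,8,9} 210
  8 to go: {0,1,2,3,4,5,6,8} 56  {0,1,3,4,5,6,8,9} 168  {0,1,4,5,6,7,8,9} 168  {1,2,3,4,5,6,8,9} 280  {1,3,4,5,6,7,8,9} 420  {2,3,4,5,6,7,8,9} 560
  if 0:r drops first: 1260 orders
  if 2:u drops first: 756 orders
  if 7:q drops first: 504 orders
heap linearizations: 2520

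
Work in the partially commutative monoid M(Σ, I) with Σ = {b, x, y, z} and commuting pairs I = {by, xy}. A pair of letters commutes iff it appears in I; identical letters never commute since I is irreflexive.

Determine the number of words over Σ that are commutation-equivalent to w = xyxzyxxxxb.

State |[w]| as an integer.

18

drop 0:x onto floor
drop 1:y onto floor
drop 2:x onto {0:x}
drop 3:z onto {1:y, 2:x}
drop 4:y onto {3:z}
drop 5:x onto {3:z}
drop 6:x onto {5:x}
drop 7:x onto {6:x}
drop 8:x onto {7:x}
drop 9:b onto {8:x}
ground layer = {0:x, 1:y}
drop-orders for the pieces not yet dropped (sum over which currently-grounded one goes next):
  1 to go: {4} 1  {9} 1
  2 to go: {4,9} 2  {8,9} 1
  3 to go: {4,8,9} 3  {7,8,9} 1
  4 to go: {4,7,8,9} 4  {6,7,8,9} 1
  5 to go: {4,6,7,8,9} 5  {5,6,7,8,9} 1
  6 to go: {4,5,6,7,8,9} 6
  7 to go: {3,4,5,6,7,8,9} 6
  8 to go: {1,3,4,5,6,7,8,9} 6  {2,3,4,5,6,7,8,9} 6
  if 0:x drops first: 12 orders
  if 1:y drops first: 6 orders
heap linearizations: 18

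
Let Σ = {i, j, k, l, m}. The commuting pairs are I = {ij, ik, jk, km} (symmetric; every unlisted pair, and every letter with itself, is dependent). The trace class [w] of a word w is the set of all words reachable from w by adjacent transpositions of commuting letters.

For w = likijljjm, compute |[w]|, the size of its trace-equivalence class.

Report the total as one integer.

12

piece 0:l — minimal
piece 1:i rests on {0:l}
piece 2:k rests on {0:l}
piece 3:i rests on {1:i}
piece 4:j rests on {0:l}
piece 5:l rests on {2:k, 3:i, 4:j}
piece 6:j rests on {5:l}
piece 7:j rests on {6:j}
piece 8:m rests on {7:j}
minimal pieces: {0:l}
ways to finish when only these pieces remain (= sum over removing one remaining piece with nothing left below it):
  1 left: {8}→1
  2 left: {7,8}→1
  3 left: {6,7,8}→1
  4 left: {5,6,7,8}→1
  5 left: {2,5,6,7,8}→1  {3,5,6,7,8}→1  {4,5,6,7,8}→1
  6 left: {1,3,5,6,7,8}→1  {2,3,5,6,7,8}→2  {2,4,5,6,7,8}→2  {3,4,5,6,7,8}→2
  7 left: {1,2,3,5,6,7,8}→3  {1,3,4,5,6,7,8}→3  {2,3,4,5,6,7,8}→6
  placing 0:l first → 12 extensions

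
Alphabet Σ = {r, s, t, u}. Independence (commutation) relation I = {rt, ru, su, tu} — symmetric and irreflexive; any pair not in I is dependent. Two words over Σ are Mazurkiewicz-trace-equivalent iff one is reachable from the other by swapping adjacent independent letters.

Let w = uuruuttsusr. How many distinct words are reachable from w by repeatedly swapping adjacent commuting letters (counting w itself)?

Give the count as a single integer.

1386

drop 0:u onto floor
drop 1:u onto {0:u}
drop 2:r onto floor
drop 3:u onto {1:u}
drop 4:u onto {3:u}
drop 5:t onto floor
drop 6:t onto {5:t}
drop 7:s onto {2:r, 6:t}
drop 8:u onto {4:u}
drop 9:s onto {7:s}
drop 10:r onto {9:s}
ground layer = {0:u, 2:r, 5:t}
drop-orders for the pieces not yet dropped (sum over which currently-grounded one goes next):
  1 to go: {8} 1  {10} 1
  2 to go: {4,8} 1  {8,10} 2  {9,10} 1
  3 to go: {3,4,8} 1  {4,8,10} 3  {7,9,10} 1  {8,9,10} 3
  4 to go: {1,3,4,8} 1  {2,7,9,10} 1  {3,4,8,10} 4  {4,8,9,10} 6  {6,7,9,10} 1  {7,8,9,10} 4
  5 to go: {0,1,3,4,8} 1  {1,3,4,8,10} 5  {2,6,7,9,10} 2  {2,7,8,9,10} 5  {3,4,8,9,10} 10  {4,7,8,9,10} 10  {5,6,7,9,10} 1  {6,7,8,9,10} 5
  6 to go: {0,1,3,4,8,10} 6  {1,3,4,8,9,10} 15  {2,4,7,8,9,10} 15  {2,5,6,7,9,10} 3  {2,6,7,8,9,10} 12  {3,4,7,8,9,10} 20  {4,6,7,8,9,10} 15  {5,6,7,8,9,10} 6
  7 to go: {0,1,3,4,8,9,10} 21  {1,3,4,7,8,9,10} 35  {2,3,4,7,8,9,10} 35  {2,4,6,7,8,9,10} 42  {2,5,6,7,8,9,10} 21  {3,4,6,7,8,9,10} 35  {4,5,6,7,8,9,10} 21
  8 to go: {0,1,3,4,7,8,9,10} 56  {1,2,3,4,7,8,9,10} 70  {1,3,4,6,7,8,9,10} 70  {2,3,4,6,7,8,9,10} 112  {2,4,5,6,7,8,9,10} 84  {3,4,5,6,7,8,9,10} 56
  9 to go: {0,1,2,3,4,7,8,9,10} 126  {0,1,3,4,6,7,8,9,10} 126  {1,2,3,4,6,7,8,9,10} 252  {1,3,4,5,6,7,8,9,10} 126  {2,3,4,5,6,7,8,9,10} 252
  if 0:u drops first: 630 orders
  if 2:r drops first: 252 orders
  if 5:t drops first: 504 orders
heap linearizations: 1386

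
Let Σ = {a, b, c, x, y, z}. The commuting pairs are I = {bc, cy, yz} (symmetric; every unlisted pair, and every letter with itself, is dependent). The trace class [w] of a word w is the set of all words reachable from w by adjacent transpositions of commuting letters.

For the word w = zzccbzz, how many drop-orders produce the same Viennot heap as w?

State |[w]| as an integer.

piece 0:z — minimal
piece 1:z rests on {0:z}
piece 2:c rests on {1:z}
piece 3:c rests on {2:c}
piece 4:b rests on {1:z}
piece 5:z rests on {3:c, 4:b}
piece 6:z rests on {5:z}
minimal pieces: {0:z}
ways to finish when only these pieces remain (= sum over removing one remaining piece with nothing left below it):
  1 left: {6}→1
  2 left: {5,6}→1
  3 left: {3,5,6}→1  {4,5,6}→1
  4 left: {2,3,5,6}→1  {3,4,5,6}→2
  5 left: {2,3,4,5,6}→3
  placing 0:z first → 3 extensions

3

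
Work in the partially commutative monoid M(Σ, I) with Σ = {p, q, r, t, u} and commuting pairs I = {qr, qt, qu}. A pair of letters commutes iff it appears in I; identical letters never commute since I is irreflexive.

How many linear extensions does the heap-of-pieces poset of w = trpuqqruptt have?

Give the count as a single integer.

10

piece 0:t — minimal
piece 1:r rests on {0:t}
piece 2:p rests on {1:r}
piece 3:u rests on {2:p}
piece 4:q rests on {2:p}
piece 5:q rests on {4:q}
piece 6:r rests on {3:u}
piece 7:u rests on {6:r}
piece 8:p rests on {5:q, 7:u}
piece 9:t rests on {8:p}
piece 10:t rests on {9:t}
minimal pieces: {0:t}
ways to finish when only these pieces remain (= sum over removing one remaining piece with nothing left below it):
  1 left: {10}→1
  2 left: {9,10}→1
  3 left: {8,9,10}→1
  4 left: {5,8,9,10}→1  {7,8,9,10}→1
  5 left: {4,5,8,9,10}→1  {5,7,8,9,10}→2  {6,7,8,9,10}→1
  6 left: {3,6,7,8,9,10}→1  {4,5,7,8,9,10}→3  {5,6,7,8,9,10}→3
  7 left: {3,5,6,7,8,9,10}→4  {4,5,6,7,8,9,10}→6
  8 left: {3,4,5,6,7,8,9,10}→10
  9 left: {2,3,4,5,6,7,8,9,10}→10
  placing 0:t first → 10 extensions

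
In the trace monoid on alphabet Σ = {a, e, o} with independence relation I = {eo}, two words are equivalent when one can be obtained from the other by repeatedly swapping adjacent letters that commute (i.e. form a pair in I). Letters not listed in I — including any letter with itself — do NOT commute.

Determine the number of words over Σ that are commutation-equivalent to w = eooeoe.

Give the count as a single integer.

20

0(e) covers ∅
1(o) covers ∅
2(o) covers 1:o
3(e) covers 0:e
4(o) covers 2:o
5(e) covers 3:e
floor of heap: 0:e, 1:o
completions by unplaced set U, small U first (add the entries for U minus each lowest piece of U):
  |U|=1: {4}:1  {5}:1
  |U|=2: {2,4}:1  {3,5}:1  {4,5}:2
  |U|=3: {0,3,5}:1  {1,2,4}:1  {2,4,5}:3  {3,4,5}:3
  |U|=4: {0,3,4,5}:4  {1,2,4,5}:4  {2,3,4,5}:6
  start at 0(e): 10
  start at 1(o): 10
sum over floor = 20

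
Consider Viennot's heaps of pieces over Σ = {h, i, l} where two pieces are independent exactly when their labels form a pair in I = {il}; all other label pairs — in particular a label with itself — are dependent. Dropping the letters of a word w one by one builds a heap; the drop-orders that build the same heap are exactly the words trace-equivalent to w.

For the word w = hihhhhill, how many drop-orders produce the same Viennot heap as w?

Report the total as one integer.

3

0(h) covers ∅
1(i) covers 0:h
2(h) covers 1:i
3(h) covers 2:h
4(h) covers 3:h
5(h) covers 4:h
6(i) covers 5:h
7(l) covers 5:h
8(l) covers 7:l
floor of heap: 0:h
completions by unplaced set U, small U first (add the entries for U minus each lowest piece of U):
  |U|=1: {6}:1  {8}:1
  |U|=2: {6,8}:2  {7,8}:1
  |U|=3: {6,7,8}:3
  |U|=4: {5,6,7,8}:3
  |U|=5: {4,5,6,7,8}:3
  |U|=6: {3,4,5,6,7,8}:3
  |U|=7: {2,3,4,5,6,7,8}:3
  start at 0(h): 3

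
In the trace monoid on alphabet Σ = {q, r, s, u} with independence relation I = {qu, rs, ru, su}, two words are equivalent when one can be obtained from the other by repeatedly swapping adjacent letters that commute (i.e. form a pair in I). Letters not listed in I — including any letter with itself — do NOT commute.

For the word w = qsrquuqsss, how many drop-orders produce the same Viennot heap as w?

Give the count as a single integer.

drop 0:q onto floor
drop 1:s onto {0:q}
drop 2:r onto {0:q}
drop 3:q onto {1:s, 2:r}
drop 4:u onto floor
drop 5:u onto {4:u}
drop 6:q onto {3:q}
drop 7:s onto {6:q}
drop 8:s onto {7:s}
drop 9:s onto {8:s}
ground layer = {0:q, 4:u}
drop-orders for the pieces not yet dropped (sum over which currently-grounded one goes next):
  1 to go: {5} 1  {9} 1
  2 to go: {4,5} 1  {5,9} 2  {8,9} 1
  3 to go: {4,5,9} 3  {5,8,9} 3  {7,8,9} 1
  4 to go: {4,5,8,9} 6  {5,7,8,9} 4  {6,7,8,9} 1
  5 to go: {3,6,7,8,9} 1  {4,5,7,8,9} 10  {5,6,7,8,9} 5
  6 to go: {1,3,6,7,8,9} 1  {2,3,6,7,8,9} 1  {3,5,6,7,8,9} 6  {4,5,6,7,8,9} 15
  7 to go: {1,2,3,6,7,8,9} 2  {1,3,5,6,7,8,9} 7  {2,3,5,6,7,8,9} 7  {3,4,5,6,7,8,9} 21
  8 to go: {0,1,2,3,6,7,8,9} 2  {1,2,3,5,6,7,8,9} 16  {1,3,4,5,6,7,8,9} 28  {2,3,4,5,6,7,8,9} 28
  if 0:q drops first: 72 orders
  if 4:u drops first: 18 orders
heap linearizations: 90

90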